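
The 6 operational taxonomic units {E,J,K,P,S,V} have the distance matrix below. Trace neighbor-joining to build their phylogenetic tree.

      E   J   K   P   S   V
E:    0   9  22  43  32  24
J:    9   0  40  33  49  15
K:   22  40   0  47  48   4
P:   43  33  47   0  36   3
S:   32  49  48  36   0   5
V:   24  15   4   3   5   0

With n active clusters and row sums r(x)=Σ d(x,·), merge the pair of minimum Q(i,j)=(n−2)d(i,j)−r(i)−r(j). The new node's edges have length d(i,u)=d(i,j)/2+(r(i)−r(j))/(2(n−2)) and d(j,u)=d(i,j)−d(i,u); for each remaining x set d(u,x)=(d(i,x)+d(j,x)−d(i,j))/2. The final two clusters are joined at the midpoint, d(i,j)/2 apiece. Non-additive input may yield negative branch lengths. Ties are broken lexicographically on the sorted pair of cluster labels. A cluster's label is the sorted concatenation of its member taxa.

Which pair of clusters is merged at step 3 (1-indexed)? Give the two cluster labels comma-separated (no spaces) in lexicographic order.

step 1: merge (E,J) at d=9, Q=-240; branch lengths E→5/2, J→13/2; new cluster EJ
  updated: d(EJ,K)=53/2, d(EJ,P)=67/2, d(EJ,S)=36, d(EJ,V)=15
step 2: merge (EJ,K) at d=53/2, Q=-157; branch lengths EJ→65/6, K→47/3; new cluster EJK
  updated: d(EJK,P)=27, d(EJK,S)=115/4, d(EJK,V)=-15/4
step 3: merge (EJK,S) at d=115/4, Q=-257/4; branch lengths EJK→159/16, S→301/16; new cluster EJKS
  updated: d(EJKS,P)=137/8, d(EJKS,V)=-55/4
step 4: merge (EJKS,P) at d=137/8, Q=-51/8; branch lengths EJKS→3/16, P→271/16; new cluster EJKPS
  updated: d(EJKPS,V)=-223/16
step 5: merge (EJKPS,V) at d=-223/16; branch lengths EJKPS→-223/32, V→-223/32; new cluster EJKPSV
final tree: (((((E:5/2,J:13/2):65/6,K:47/3):159/16,S:301/16):3/16,P:271/16):-223/32,V:-223/32)
total length: 1079/16

EJK,S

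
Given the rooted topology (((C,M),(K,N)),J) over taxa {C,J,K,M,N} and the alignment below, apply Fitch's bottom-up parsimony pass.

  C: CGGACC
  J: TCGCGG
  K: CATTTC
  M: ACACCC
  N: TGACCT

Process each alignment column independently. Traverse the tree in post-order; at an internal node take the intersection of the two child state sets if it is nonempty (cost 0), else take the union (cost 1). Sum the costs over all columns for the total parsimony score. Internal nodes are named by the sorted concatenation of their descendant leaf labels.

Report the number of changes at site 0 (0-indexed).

[col 0] CM: children C:{C}, M:{A} ∪→ {A,C}; cost 1
[col 0] KN: children K:{C}, N:{T} ∪→ {C,T}; cost 1
[col 0] CKMN: children CM:{A,C}, KN:{C,T} ∩→ {C}; cost 0
[col 0] CJKMN: children CKMN:{C}, J:{T} ∪→ {C,T}; cost 1
[col 1] CM: children C:{G}, M:{C} ∪→ {C,G}; cost 1
[col 1] KN: children K:{A}, N:{G} ∪→ {A,G}; cost 1
[col 1] CKMN: children CM:{C,G}, KN:{A,G} ∩→ {G}; cost 0
[col 1] CJKMN: children CKMN:{G}, J:{C} ∪→ {C,G}; cost 1
[col 2] CM: children C:{G}, M:{A} ∪→ {A,G}; cost 1
[col 2] KN: children K:{T}, N:{A} ∪→ {A,T}; cost 1
[col 2] CKMN: children CM:{A,G}, KN:{A,T} ∩→ {A}; cost 0
[col 2] CJKMN: children CKMN:{A}, J:{G} ∪→ {A,G}; cost 1
[col 3] CM: children C:{A}, M:{C} ∪→ {A,C}; cost 1
[col 3] KN: children K:{T}, N:{C} ∪→ {C,T}; cost 1
[col 3] CKMN: children CM:{A,C}, KN:{C,T} ∩→ {C}; cost 0
[col 3] CJKMN: children CKMN:{C}, J:{C} ∩→ {C}; cost 0
[col 4] CM: children C:{C}, M:{C} ∩→ {C}; cost 0
[col 4] KN: children K:{T}, N:{C} ∪→ {C,T}; cost 1
[col 4] CKMN: children CM:{C}, KN:{C,T} ∩→ {C}; cost 0
[col 4] CJKMN: children CKMN:{C}, J:{G} ∪→ {C,G}; cost 1
[col 5] CM: children C:{C}, M:{C} ∩→ {C}; cost 0
[col 5] KN: children K:{C}, N:{T} ∪→ {C,T}; cost 1
[col 5] CKMN: children CM:{C}, KN:{C,T} ∩→ {C}; cost 0
[col 5] CJKMN: children CKMN:{C}, J:{G} ∪→ {C,G}; cost 1
per-site changes: [3, 3, 3, 2, 2, 2]; total = 15

3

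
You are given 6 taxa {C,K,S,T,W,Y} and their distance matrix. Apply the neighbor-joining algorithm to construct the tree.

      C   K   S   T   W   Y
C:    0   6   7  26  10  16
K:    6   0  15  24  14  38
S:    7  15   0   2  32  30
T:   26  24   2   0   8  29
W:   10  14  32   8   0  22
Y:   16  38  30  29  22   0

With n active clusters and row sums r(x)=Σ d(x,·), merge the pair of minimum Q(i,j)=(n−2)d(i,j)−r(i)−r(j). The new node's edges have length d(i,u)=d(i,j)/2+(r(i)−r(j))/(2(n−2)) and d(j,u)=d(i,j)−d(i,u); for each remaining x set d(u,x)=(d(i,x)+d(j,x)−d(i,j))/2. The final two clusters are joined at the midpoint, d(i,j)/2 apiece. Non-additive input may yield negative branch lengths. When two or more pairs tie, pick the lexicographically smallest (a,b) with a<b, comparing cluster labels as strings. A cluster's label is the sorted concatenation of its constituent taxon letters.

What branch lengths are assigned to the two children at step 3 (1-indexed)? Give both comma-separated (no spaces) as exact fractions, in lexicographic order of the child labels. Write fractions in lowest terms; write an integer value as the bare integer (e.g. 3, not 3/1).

27/8,85/8

iteration 1: select S,T (d=2, Q=-167); attach at lengths (5/8, 11/8); label the merged cluster ST
  updated: d(C,ST)=31/2, d(K,ST)=37/2, d(ST,W)=19, d(ST,Y)=57/2
iteration 2: select C,K (d=6, Q=-106); attach at lengths (-11/6, 47/6); label the merged cluster CK
  updated: d(CK,ST)=14, d(CK,W)=9, d(CK,Y)=24
iteration 3: select CK,ST (d=14, Q=-161/2); attach at lengths (27/8, 85/8); label the merged cluster CKST
  updated: d(CKST,W)=7, d(CKST,Y)=77/4
iteration 4: select CKST,W (d=7, Q=-193/4); attach at lengths (17/8, 39/8); label the merged cluster CKSTW
  updated: d(CKSTW,Y)=137/8
iteration 5: select CKSTW,Y (d=137/8); attach at lengths (137/16, 137/16); label the merged cluster CKSTWY
final tree: ((((C:-11/6,K:47/6):27/8,(S:5/8,T:11/8):85/8):17/8,W:39/8):137/16,Y:137/16)
total length: 369/8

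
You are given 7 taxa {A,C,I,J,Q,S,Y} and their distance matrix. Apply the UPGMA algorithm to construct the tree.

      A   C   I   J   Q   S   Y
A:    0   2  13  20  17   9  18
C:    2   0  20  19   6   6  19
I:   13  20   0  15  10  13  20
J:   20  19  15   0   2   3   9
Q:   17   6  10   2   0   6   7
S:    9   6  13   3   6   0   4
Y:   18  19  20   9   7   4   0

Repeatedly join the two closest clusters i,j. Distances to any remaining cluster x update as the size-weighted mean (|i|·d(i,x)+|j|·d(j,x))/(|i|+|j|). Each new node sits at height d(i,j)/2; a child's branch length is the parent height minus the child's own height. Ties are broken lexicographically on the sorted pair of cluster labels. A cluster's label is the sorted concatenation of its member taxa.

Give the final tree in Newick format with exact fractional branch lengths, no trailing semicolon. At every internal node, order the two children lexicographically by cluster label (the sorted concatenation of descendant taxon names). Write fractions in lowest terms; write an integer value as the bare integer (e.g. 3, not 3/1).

(((A:1,C:1):49/8,((J:1,Q:1):17/8,(S:2,Y:2):9/8):4):11/24,I:91/12)

iteration 1: select A,C (d=2); attach at lengths (1, 1); label the merged cluster AC
  updated: d(AC,I)=33/2, d(AC,J)=39/2, d(AC,Q)=23/2, d(AC,S)=15/2, d(AC,Y)=37/2
iteration 2: select J,Q (d=2); attach at lengths (1, 1); label the merged cluster JQ
  updated: d(AC,JQ)=31/2, d(I,JQ)=25/2, d(JQ,S)=9/2, d(JQ,Y)=8
iteration 3: select S,Y (d=4); attach at lengths (2, 2); label the merged cluster SY
  updated: d(AC,SY)=13, d(I,SY)=33/2, d(JQ,SY)=25/4
iteration 4: select JQ,SY (d=25/4); attach at lengths (17/8, 9/8); label the merged cluster JQSY
  updated: d(AC,JQSY)=57/4, d(I,JQSY)=29/2
iteration 5: select AC,JQSY (d=57/4); attach at lengths (49/8, 4); label the merged cluster ACJQSY
  updated: d(ACJQSY,I)=91/6
iteration 6: select ACJQSY,I (d=91/6); attach at lengths (11/24, 91/12); label the merged cluster ACIJQSY
final tree: (((A:1,C:1):49/8,((J:1,Q:1):17/8,(S:2,Y:2):9/8):4):11/24,I:91/12)
total length: 353/12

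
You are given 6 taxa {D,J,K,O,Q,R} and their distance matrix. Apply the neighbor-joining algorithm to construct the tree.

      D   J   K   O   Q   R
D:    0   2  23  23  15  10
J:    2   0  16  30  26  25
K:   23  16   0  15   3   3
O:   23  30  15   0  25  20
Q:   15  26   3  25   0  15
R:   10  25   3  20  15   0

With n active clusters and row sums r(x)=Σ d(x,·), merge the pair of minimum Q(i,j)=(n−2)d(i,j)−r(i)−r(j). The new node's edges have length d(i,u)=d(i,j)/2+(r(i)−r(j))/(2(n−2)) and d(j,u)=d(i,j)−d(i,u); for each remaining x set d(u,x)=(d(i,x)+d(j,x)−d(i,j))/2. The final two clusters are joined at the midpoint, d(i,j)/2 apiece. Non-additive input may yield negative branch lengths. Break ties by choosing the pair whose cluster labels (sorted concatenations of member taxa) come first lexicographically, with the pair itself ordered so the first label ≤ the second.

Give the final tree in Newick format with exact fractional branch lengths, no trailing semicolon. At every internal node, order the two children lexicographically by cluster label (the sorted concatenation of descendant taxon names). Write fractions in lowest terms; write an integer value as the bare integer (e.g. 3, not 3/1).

((((D:-9/4,J:17/4):93/8,O:111/8):13/8,(K:-7/3,Q:16/3):29/8):31/16,R:31/16)

step 1: merge (D,J) at d=2, Q=-164; branch lengths D→-9/4, J→17/4; new cluster DJ
  updated: d(DJ,K)=37/2, d(DJ,O)=51/2, d(DJ,Q)=39/2, d(DJ,R)=33/2
step 2: merge (K,Q) at d=3, Q=-93; branch lengths K→-7/3, Q→16/3; new cluster KQ
  updated: d(DJ,KQ)=35/2, d(KQ,O)=37/2, d(KQ,R)=15/2
step 3: merge (DJ,O) at d=51/2, Q=-145/2; branch lengths DJ→93/8, O→111/8; new cluster DJO
  updated: d(DJO,KQ)=21/4, d(DJO,R)=11/2
step 4: merge (DJO,KQ) at d=21/4, Q=-73/4; branch lengths DJO→13/8, KQ→29/8; new cluster DJKOQ
  updated: d(DJKOQ,R)=31/8
step 5: merge (DJKOQ,R) at d=31/8; branch lengths DJKOQ→31/16, R→31/16; new cluster DJKOQR
final tree: ((((D:-9/4,J:17/4):93/8,O:111/8):13/8,(K:-7/3,Q:16/3):29/8):31/16,R:31/16)
total length: 317/8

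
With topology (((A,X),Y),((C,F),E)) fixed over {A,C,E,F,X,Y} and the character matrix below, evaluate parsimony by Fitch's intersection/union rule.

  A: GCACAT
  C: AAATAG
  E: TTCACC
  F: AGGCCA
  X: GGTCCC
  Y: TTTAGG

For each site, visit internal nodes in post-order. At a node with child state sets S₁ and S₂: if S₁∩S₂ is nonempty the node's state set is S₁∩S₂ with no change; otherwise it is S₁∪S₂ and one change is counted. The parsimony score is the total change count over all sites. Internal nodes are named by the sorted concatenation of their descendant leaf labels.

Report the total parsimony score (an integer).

20

site 0, node AX: A={G} ∩ X={G} → {G} (+0)
site 0, node AXY: AX={G} ∪ Y={T} → {G,T} (+1)
site 0, node CF: C={A} ∩ F={A} → {A} (+0)
site 0, node CEF: CF={A} ∪ E={T} → {A,T} (+1)
site 0, node ACEFXY: AXY={G,T} ∩ CEF={A,T} → {T} (+0)
site 1, node AX: A={C} ∪ X={G} → {C,G} (+1)
site 1, node AXY: AX={C,G} ∪ Y={T} → {C,G,T} (+1)
site 1, node CF: C={A} ∪ F={G} → {A,G} (+1)
site 1, node CEF: CF={A,G} ∪ E={T} → {A,G,T} (+1)
site 1, node ACEFXY: AXY={C,G,T} ∩ CEF={A,G,T} → {G,T} (+0)
site 2, node AX: A={A} ∪ X={T} → {A,T} (+1)
site 2, node AXY: AX={A,T} ∩ Y={T} → {T} (+0)
site 2, node CF: C={A} ∪ F={G} → {A,G} (+1)
site 2, node CEF: CF={A,G} ∪ E={C} → {A,C,G} (+1)
site 2, node ACEFXY: AXY={T} ∪ CEF={A,C,G} → {A,C,G,T} (+1)
site 3, node AX: A={C} ∩ X={C} → {C} (+0)
site 3, node AXY: AX={C} ∪ Y={A} → {A,C} (+1)
site 3, node CF: C={T} ∪ F={C} → {C,T} (+1)
site 3, node CEF: CF={C,T} ∪ E={A} → {A,C,T} (+1)
site 3, node ACEFXY: AXY={A,C} ∩ CEF={A,C,T} → {A,C} (+0)
site 4, node AX: A={A} ∪ X={C} → {A,C} (+1)
site 4, node AXY: AX={A,C} ∪ Y={G} → {A,C,G} (+1)
site 4, node CF: C={A} ∪ F={C} → {A,C} (+1)
site 4, node CEF: CF={A,C} ∩ E={C} → {C} (+0)
site 4, node ACEFXY: AXY={A,C,G} ∩ CEF={C} → {C} (+0)
site 5, node AX: A={T} ∪ X={C} → {C,T} (+1)
site 5, node AXY: AX={C,T} ∪ Y={G} → {C,G,T} (+1)
site 5, node CF: C={G} ∪ F={A} → {A,G} (+1)
site 5, node CEF: CF={A,G} ∪ E={C} → {A,C,G} (+1)
site 5, node ACEFXY: AXY={C,G,T} ∩ CEF={A,C,G} → {C,G} (+0)
per-site changes: [2, 4, 4, 3, 3, 4]; total = 20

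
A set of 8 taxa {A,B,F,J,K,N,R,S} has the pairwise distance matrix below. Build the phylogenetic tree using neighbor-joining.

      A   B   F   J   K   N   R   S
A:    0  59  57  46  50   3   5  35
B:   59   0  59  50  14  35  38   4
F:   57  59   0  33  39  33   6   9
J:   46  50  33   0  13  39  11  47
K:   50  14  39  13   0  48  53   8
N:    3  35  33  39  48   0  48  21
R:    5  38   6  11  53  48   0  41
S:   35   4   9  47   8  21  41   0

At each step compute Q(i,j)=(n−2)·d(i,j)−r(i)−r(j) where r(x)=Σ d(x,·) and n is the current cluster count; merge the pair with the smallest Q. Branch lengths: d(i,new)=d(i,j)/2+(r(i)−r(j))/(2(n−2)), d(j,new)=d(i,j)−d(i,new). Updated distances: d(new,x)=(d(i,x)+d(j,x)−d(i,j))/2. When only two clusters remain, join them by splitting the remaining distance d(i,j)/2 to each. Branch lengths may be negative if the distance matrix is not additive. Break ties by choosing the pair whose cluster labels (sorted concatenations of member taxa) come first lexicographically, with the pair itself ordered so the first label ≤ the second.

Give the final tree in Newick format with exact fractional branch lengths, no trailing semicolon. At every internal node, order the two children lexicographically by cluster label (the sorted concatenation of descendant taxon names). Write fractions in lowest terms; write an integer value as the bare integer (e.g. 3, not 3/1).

(((((A:23/6,N:-5/6):941/48,((F:91/20,R:29/20):267/32,J:341/32):337/48):467/32,K:163/32):125/32,B:241/32):-113/64,S:-113/64)

iteration 1: select A,N (d=3, Q=-464); attach at lengths (23/6, -5/6); label the merged cluster AN
  updated: d(AN,B)=91/2, d(AN,F)=87/2, d(AN,J)=41, d(AN,K)=95/2, d(AN,R)=25, d(AN,S)=53/2
iteration 2: select F,R (d=6, Q=-667/2); attach at lengths (91/20, 29/20); label the merged cluster FR
  updated: d(AN,FR)=125/4, d(B,FR)=91/2, d(FR,J)=19, d(FR,K)=43, d(FR,S)=22
iteration 3: select FR,J (d=19, Q=-1019/4); attach at lengths (267/32, 341/32); label the merged cluster FJR
  updated: d(AN,FJR)=213/8, d(B,FJR)=153/4, d(FJR,K)=37/2, d(FJR,S)=25
iteration 4: select AN,FJR (d=213/8, Q=-1397/8); attach at lengths (941/48, 337/48); label the merged cluster AFJNR
  updated: d(AFJNR,B)=457/16, d(AFJNR,K)=315/16, d(AFJNR,S)=199/16
iteration 5: select AFJNR,K (d=315/16, Q=-63); attach at lengths (467/32, 163/32); label the merged cluster AFJKNR
  updated: d(AFJKNR,B)=183/16, d(AFJKNR,S)=3/8
iteration 6: select AFJKNR,B (d=183/16, Q=-253/16); attach at lengths (125/32, 241/32); label the merged cluster ABFJKNR
  updated: d(ABFJKNR,S)=-113/32
iteration 7: select ABFJKNR,S (d=-113/32); attach at lengths (-113/64, -113/64); label the merged cluster ABFJKNRS
final tree: (((((A:23/6,N:-5/6):941/48,((F:91/20,R:29/20):267/32,J:341/32):337/48):467/32,K:163/32):125/32,B:241/32):-113/64,S:-113/64)
total length: 2631/32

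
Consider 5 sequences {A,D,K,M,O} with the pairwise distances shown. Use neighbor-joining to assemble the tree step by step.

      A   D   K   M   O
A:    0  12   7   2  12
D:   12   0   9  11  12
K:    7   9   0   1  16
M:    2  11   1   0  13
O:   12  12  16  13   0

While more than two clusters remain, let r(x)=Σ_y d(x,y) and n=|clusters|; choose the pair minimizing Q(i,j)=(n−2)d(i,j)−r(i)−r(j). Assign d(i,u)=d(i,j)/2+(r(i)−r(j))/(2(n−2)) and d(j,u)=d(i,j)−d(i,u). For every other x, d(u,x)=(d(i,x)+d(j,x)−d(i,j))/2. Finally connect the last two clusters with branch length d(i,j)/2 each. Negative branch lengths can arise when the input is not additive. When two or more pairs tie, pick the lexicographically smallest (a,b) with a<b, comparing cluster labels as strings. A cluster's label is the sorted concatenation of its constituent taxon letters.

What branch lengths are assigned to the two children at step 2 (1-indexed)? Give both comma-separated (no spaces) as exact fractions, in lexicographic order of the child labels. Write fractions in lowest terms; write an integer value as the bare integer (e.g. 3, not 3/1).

1. join D+O (d=12, Q=-61) ⇒ DO; edges |D|=9/2, |O|=15/2
  updated: d(A,DO)=6, d(DO,K)=13/2, d(DO,M)=6
2. join A+DO (d=6, Q=-43/2) ⇒ ADO; edges |A|=17/8, |DO|=31/8
  updated: d(ADO,K)=15/4, d(ADO,M)=1
3. join ADO+K (d=15/4, Q=-23/4) ⇒ ADKO; edges |ADO|=15/8, |K|=15/8
  updated: d(ADKO,M)=-7/8
4. join ADKO+M (d=-7/8) ⇒ ADKMO; edges |ADKO|=-7/16, |M|=-7/16
final tree: (((A:17/8,(D:9/2,O:15/2):31/8):15/8,K:15/8):-7/16,M:-7/16)
total length: 167/8

17/8,31/8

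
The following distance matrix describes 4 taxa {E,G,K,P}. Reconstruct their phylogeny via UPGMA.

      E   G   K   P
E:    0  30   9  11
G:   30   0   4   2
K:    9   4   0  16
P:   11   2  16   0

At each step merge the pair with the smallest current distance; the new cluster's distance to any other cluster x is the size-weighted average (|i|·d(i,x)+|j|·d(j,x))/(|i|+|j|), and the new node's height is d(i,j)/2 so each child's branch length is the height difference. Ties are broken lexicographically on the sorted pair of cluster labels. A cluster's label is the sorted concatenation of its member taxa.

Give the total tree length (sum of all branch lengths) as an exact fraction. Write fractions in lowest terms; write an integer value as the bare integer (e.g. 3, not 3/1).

83/4

step 1: merge (G,P) at d=2; branch lengths G→1, P→1; new cluster GP
  updated: d(E,GP)=41/2, d(GP,K)=10
step 2: merge (E,K) at d=9; branch lengths E→9/2, K→9/2; new cluster EK
  updated: d(EK,GP)=61/4
step 3: merge (EK,GP) at d=61/4; branch lengths EK→25/8, GP→53/8; new cluster EGKP
final tree: ((E:9/2,K:9/2):25/8,(G:1,P:1):53/8)
total length: 83/4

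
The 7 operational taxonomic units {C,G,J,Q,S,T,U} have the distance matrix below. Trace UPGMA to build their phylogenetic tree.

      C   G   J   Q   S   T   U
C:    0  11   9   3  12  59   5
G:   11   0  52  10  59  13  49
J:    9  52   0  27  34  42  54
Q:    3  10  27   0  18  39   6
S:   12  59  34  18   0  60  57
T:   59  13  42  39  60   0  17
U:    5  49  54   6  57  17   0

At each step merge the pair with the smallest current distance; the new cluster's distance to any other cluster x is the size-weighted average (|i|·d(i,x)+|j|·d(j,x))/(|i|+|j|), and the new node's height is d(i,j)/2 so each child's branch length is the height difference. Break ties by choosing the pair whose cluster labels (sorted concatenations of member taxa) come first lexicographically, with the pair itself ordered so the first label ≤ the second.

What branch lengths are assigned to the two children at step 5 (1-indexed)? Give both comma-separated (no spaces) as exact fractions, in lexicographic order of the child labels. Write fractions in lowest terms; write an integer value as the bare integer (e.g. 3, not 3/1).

1,31/2

iteration 1: select C,Q (d=3); attach at lengths (3/2, 3/2); label the merged cluster CQ
  updated: d(CQ,G)=21/2, d(CQ,J)=18, d(CQ,S)=15, d(CQ,T)=49, d(CQ,U)=11/2
iteration 2: select CQ,U (d=11/2); attach at lengths (5/4, 11/4); label the merged cluster CQU
  updated: d(CQU,G)=70/3, d(CQU,J)=30, d(CQU,S)=29, d(CQU,T)=115/3
iteration 3: select G,T (d=13); attach at lengths (13/2, 13/2); label the merged cluster GT
  updated: d(CQU,GT)=185/6, d(GT,J)=47, d(GT,S)=119/2
iteration 4: select CQU,S (d=29); attach at lengths (47/4, 29/2); label the merged cluster CQSU
  updated: d(CQSU,GT)=38, d(CQSU,J)=31
iteration 5: select CQSU,J (d=31); attach at lengths (1, 31/2); label the merged cluster CJQSU
  updated: d(CJQSU,GT)=199/5
iteration 6: select CJQSU,GT (d=199/5); attach at lengths (22/5, 67/5); label the merged cluster CGJQSTU
final tree: (((((C:3/2,Q:3/2):5/4,U:11/4):47/4,S:29/2):1,J:31/2):22/5,(G:13/2,T:13/2):67/5)
total length: 1611/20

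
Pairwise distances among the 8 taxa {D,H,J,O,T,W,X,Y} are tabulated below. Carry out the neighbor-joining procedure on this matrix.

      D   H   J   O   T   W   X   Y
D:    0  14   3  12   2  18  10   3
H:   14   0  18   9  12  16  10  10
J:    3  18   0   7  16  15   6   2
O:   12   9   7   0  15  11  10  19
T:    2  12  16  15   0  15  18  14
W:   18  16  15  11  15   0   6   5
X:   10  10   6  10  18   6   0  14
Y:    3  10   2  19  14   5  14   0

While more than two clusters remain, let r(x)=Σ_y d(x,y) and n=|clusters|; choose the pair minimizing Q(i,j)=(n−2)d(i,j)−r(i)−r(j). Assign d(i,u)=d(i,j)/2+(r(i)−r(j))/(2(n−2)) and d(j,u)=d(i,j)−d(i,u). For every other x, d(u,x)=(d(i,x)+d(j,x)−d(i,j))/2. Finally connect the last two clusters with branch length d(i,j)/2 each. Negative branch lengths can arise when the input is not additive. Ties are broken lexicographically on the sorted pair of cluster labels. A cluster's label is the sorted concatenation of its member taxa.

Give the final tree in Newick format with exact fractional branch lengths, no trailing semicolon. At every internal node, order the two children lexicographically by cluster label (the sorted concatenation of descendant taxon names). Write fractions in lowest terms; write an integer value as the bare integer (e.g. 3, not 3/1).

step 1: merge (D,T) at d=2, Q=-142; branch lengths D→-3/2, T→7/2; new cluster DT
  updated: d(DT,H)=12, d(DT,J)=17/2, d(DT,O)=25/2, d(DT,W)=31/2, d(DT,X)=13, d(DT,Y)=15/2
step 2: merge (J,Y) at d=2, Q=-104; branch lengths J→9/10, Y→11/10; new cluster JY
  updated: d(DT,JY)=7, d(H,JY)=13, d(JY,O)=12, d(JY,W)=9, d(JY,X)=9
step 3: merge (DT,JY) at d=7, Q=-82; branch lengths DT→19/4, JY→9/4; new cluster DJTY
  updated: d(DJTY,H)=9, d(DJTY,O)=35/4, d(DJTY,W)=35/4, d(DJTY,X)=15/2
step 4: merge (W,X) at d=6, Q=-229/4; branch lengths W→35/8, X→13/8; new cluster WX
  updated: d(DJTY,WX)=41/8, d(H,WX)=10, d(O,WX)=15/2
step 5: merge (DJTY,WX) at d=41/8, Q=-141/4; branch lengths DJTY→21/8, WX→5/2; new cluster DJTWXY
  updated: d(DJTWXY,H)=111/16, d(DJTWXY,O)=89/16
step 6: merge (DJTWXY,H) at d=111/16, Q=-43/2; branch lengths DJTWXY→7/4, H→83/16; new cluster DHJTWXY
  updated: d(DHJTWXY,O)=61/16
step 7: merge (DHJTWXY,O) at d=61/16; branch lengths DHJTWXY→61/32, O→61/32; new cluster DHJOTWXY
final tree: (((((D:-3/2,T:7/2):19/4,(J:9/10,Y:11/10):9/4):21/8,(W:35/8,X:13/8):5/2):7/4,H:83/16):61/32,O:61/32)
total length: 263/8

(((((D:-3/2,T:7/2):19/4,(J:9/10,Y:11/10):9/4):21/8,(W:35/8,X:13/8):5/2):7/4,H:83/16):61/32,O:61/32)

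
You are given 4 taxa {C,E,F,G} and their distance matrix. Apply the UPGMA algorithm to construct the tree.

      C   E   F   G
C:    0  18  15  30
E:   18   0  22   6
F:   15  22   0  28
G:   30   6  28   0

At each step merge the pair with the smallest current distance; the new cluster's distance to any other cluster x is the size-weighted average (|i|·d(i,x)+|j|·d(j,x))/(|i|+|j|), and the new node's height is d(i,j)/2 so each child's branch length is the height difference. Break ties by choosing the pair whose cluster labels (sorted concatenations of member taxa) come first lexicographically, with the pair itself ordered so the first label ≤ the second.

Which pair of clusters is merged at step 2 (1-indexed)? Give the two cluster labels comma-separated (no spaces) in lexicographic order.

step 1: merge (E,G) at d=6; branch lengths E→3, G→3; new cluster EG
  updated: d(C,EG)=24, d(EG,F)=25
step 2: merge (C,F) at d=15; branch lengths C→15/2, F→15/2; new cluster CF
  updated: d(CF,EG)=49/2
step 3: merge (CF,EG) at d=49/2; branch lengths CF→19/4, EG→37/4; new cluster CEFG
final tree: ((C:15/2,F:15/2):19/4,(E:3,G:3):37/4)
total length: 35

C,F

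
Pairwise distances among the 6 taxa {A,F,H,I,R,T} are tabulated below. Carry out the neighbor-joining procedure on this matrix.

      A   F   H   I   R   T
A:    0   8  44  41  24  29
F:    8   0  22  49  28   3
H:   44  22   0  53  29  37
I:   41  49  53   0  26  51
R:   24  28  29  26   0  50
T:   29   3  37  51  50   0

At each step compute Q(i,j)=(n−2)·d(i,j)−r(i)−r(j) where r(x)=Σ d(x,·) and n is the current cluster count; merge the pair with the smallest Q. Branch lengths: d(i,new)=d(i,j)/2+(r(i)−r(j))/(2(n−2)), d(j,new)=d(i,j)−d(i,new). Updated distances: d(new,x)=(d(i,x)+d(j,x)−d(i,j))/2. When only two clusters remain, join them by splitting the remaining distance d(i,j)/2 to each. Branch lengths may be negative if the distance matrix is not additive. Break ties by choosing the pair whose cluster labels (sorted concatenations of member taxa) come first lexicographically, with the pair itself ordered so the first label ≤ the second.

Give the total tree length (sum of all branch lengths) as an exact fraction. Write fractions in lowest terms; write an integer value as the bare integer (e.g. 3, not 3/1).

1. join I+R (d=26, Q=-273) ⇒ IR; edges |I|=167/8, |R|=41/8
  updated: d(A,IR)=39/2, d(F,IR)=51/2, d(H,IR)=28, d(IR,T)=75/2
2. join H+IR (d=28, Q=-315/2) ⇒ HIR; edges |H|=209/12, |IR|=127/12
  updated: d(A,HIR)=71/4, d(F,HIR)=39/4, d(HIR,T)=93/4
3. join A+HIR (d=71/4, Q=-70) ⇒ AHIR; edges |A|=79/8, |HIR|=63/8
  updated: d(AHIR,F)=0, d(AHIR,T)=69/4
4. join AHIR+F (d=0, Q=-81/4) ⇒ AFHIR; edges |AHIR|=57/8, |F|=-57/8
  updated: d(AFHIR,T)=81/8
5. join AFHIR+T (d=81/8) ⇒ AFHIRT; edges |AFHIR|=81/16, |T|=81/16
final tree: (((A:79/8,(H:209/12,(I:167/8,R:41/8):127/12):63/8):57/8,F:-57/8):81/16,T:81/16)
total length: 655/8

655/8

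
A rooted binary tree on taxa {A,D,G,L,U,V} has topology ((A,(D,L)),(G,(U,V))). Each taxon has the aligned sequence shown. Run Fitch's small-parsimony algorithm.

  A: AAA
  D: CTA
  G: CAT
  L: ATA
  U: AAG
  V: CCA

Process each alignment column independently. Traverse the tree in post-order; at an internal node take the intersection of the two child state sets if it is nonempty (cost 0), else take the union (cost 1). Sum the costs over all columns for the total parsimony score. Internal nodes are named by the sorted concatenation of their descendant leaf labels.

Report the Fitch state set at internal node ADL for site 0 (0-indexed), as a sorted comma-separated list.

site 0, node DL: D={C} ∪ L={A} → {A,C} (+1)
site 0, node ADL: A={A} ∩ DL={A,C} → {A} (+0)
site 0, node UV: U={A} ∪ V={C} → {A,C} (+1)
site 0, node GUV: G={C} ∩ UV={A,C} → {C} (+0)
site 0, node ADGLUV: ADL={A} ∪ GUV={C} → {A,C} (+1)
site 1, node DL: D={T} ∩ L={T} → {T} (+0)
site 1, node ADL: A={A} ∪ DL={T} → {A,T} (+1)
site 1, node UV: U={A} ∪ V={C} → {A,C} (+1)
site 1, node GUV: G={A} ∩ UV={A,C} → {A} (+0)
site 1, node ADGLUV: ADL={A,T} ∩ GUV={A} → {A} (+0)
site 2, node DL: D={A} ∩ L={A} → {A} (+0)
site 2, node ADL: A={A} ∩ DL={A} → {A} (+0)
site 2, node UV: U={G} ∪ V={A} → {A,G} (+1)
site 2, node GUV: G={T} ∪ UV={A,G} → {A,G,T} (+1)
site 2, node ADGLUV: ADL={A} ∩ GUV={A,G,T} → {A} (+0)
per-site changes: [3, 2, 2]; total = 7

A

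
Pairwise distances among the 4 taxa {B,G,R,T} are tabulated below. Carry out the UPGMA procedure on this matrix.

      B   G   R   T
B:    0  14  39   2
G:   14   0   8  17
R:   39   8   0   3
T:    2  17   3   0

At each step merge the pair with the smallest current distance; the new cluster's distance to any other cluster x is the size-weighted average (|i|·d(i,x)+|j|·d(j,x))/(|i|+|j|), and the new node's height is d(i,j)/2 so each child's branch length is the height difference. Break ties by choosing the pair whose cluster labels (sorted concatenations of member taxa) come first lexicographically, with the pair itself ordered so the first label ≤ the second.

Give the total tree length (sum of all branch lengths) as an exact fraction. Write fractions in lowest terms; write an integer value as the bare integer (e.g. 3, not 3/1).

step 1: merge (B,T) at d=2; branch lengths B→1, T→1; new cluster BT
  updated: d(BT,G)=31/2, d(BT,R)=21
step 2: merge (G,R) at d=8; branch lengths G→4, R→4; new cluster GR
  updated: d(BT,GR)=73/4
step 3: merge (BT,GR) at d=73/4; branch lengths BT→65/8, GR→41/8; new cluster BGRT
final tree: ((B:1,T:1):65/8,(G:4,R:4):41/8)
total length: 93/4

93/4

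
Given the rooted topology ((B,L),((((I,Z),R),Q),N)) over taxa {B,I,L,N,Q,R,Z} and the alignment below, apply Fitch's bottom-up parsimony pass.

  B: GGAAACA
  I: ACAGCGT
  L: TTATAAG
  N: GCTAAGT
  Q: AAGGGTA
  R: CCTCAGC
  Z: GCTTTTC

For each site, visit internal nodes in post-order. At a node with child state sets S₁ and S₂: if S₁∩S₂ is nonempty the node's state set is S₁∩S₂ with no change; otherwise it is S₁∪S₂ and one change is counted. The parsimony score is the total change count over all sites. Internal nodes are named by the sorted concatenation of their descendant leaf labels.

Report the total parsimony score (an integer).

25

[col 0] BL: children B:{G}, L:{T} ∪→ {G,T}; cost 1
[col 0] IZ: children I:{A}, Z:{G} ∪→ {A,G}; cost 1
[col 0] IRZ: children IZ:{A,G}, R:{C} ∪→ {A,C,G}; cost 1
[col 0] IQRZ: children IRZ:{A,C,G}, Q:{A} ∩→ {A}; cost 0
[col 0] INQRZ: children IQRZ:{A}, N:{G} ∪→ {A,G}; cost 1
[col 0] BILNQRZ: children BL:{G,T}, INQRZ:{A,G} ∩→ {G}; cost 0
[col 1] BL: children B:{G}, L:{T} ∪→ {G,T}; cost 1
[col 1] IZ: children I:{C}, Z:{C} ∩→ {C}; cost 0
[col 1] IRZ: children IZ:{C}, R:{C} ∩→ {C}; cost 0
[col 1] IQRZ: children IRZ:{C}, Q:{A} ∪→ {A,C}; cost 1
[col 1] INQRZ: children IQRZ:{A,C}, N:{C} ∩→ {C}; cost 0
[col 1] BILNQRZ: children BL:{G,T}, INQRZ:{C} ∪→ {C,G,T}; cost 1
[col 2] BL: children B:{A}, L:{A} ∩→ {A}; cost 0
[col 2] IZ: children I:{A}, Z:{T} ∪→ {A,T}; cost 1
[col 2] IRZ: children IZ:{A,T}, R:{T} ∩→ {T}; cost 0
[col 2] IQRZ: children IRZ:{T}, Q:{G} ∪→ {G,T}; cost 1
[col 2] INQRZ: children IQRZ:{G,T}, N:{T} ∩→ {T}; cost 0
[col 2] BILNQRZ: children BL:{A}, INQRZ:{T} ∪→ {A,T}; cost 1
[col 3] BL: children B:{A}, L:{T} ∪→ {A,T}; cost 1
[col 3] IZ: children I:{G}, Z:{T} ∪→ {G,T}; cost 1
[col 3] IRZ: children IZ:{G,T}, R:{C} ∪→ {C,G,T}; cost 1
[col 3] IQRZ: children IRZ:{C,G,T}, Q:{G} ∩→ {G}; cost 0
[col 3] INQRZ: children IQRZ:{G}, N:{A} ∪→ {A,G}; cost 1
[col 3] BILNQRZ: children BL:{A,T}, INQRZ:{A,G} ∩→ {A}; cost 0
[col 4] BL: children B:{A}, L:{A} ∩→ {A}; cost 0
[col 4] IZ: children I:{C}, Z:{T} ∪→ {C,T}; cost 1
[col 4] IRZ: children IZ:{C,T}, R:{A} ∪→ {A,C,T}; cost 1
[col 4] IQRZ: children IRZ:{A,C,T}, Q:{G} ∪→ {A,C,G,T}; cost 1
[col 4] INQRZ: children IQRZ:{A,C,G,T}, N:{A} ∩→ {A}; cost 0
[col 4] BILNQRZ: children BL:{A}, INQRZ:{A} ∩→ {A}; cost 0
[col 5] BL: children B:{C}, L:{A} ∪→ {A,C}; cost 1
[col 5] IZ: children I:{G}, Z:{T} ∪→ {G,T}; cost 1
[col 5] IRZ: children IZ:{G,T}, R:{G} ∩→ {G}; cost 0
[col 5] IQRZ: children IRZ:{G}, Q:{T} ∪→ {G,T}; cost 1
[col 5] INQRZ: children IQRZ:{G,T}, N:{G} ∩→ {G}; cost 0
[col 5] BILNQRZ: children BL:{A,C}, INQRZ:{G} ∪→ {A,C,G}; cost 1
[col 6] BL: children B:{A}, L:{G} ∪→ {A,G}; cost 1
[col 6] IZ: children I:{T}, Z:{C} ∪→ {C,T}; cost 1
[col 6] IRZ: children IZ:{C,T}, R:{C} ∩→ {C}; cost 0
[col 6] IQRZ: children IRZ:{C}, Q:{A} ∪→ {A,C}; cost 1
[col 6] INQRZ: children IQRZ:{A,C}, N:{T} ∪→ {A,C,T}; cost 1
[col 6] BILNQRZ: children BL:{A,G}, INQRZ:{A,C,T} ∩→ {A}; cost 0
per-site changes: [4, 3, 3, 4, 3, 4, 4]; total = 25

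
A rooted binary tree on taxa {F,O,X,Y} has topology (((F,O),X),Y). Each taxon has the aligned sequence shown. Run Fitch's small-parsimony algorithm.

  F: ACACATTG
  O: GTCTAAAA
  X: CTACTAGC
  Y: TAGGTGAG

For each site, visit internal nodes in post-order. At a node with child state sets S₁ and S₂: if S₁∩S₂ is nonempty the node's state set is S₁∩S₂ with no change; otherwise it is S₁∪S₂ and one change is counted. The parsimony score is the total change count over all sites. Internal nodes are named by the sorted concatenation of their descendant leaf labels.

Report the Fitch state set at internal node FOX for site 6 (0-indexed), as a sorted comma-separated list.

A,G,T

FO@0: {A} ∪ {G} = {A,G} (union, +1)
FOX@0: {A,G} ∪ {C} = {A,C,G} (union, +1)
FOXY@0: {A,C,G} ∪ {T} = {A,C,G,T} (union, +1)
FO@1: {C} ∪ {T} = {C,T} (union, +1)
FOX@1: {C,T} ∩ {T} = {T} (intersection, +0)
FOXY@1: {T} ∪ {A} = {A,T} (union, +1)
FO@2: {A} ∪ {C} = {A,C} (union, +1)
FOX@2: {A,C} ∩ {A} = {A} (intersection, +0)
FOXY@2: {A} ∪ {G} = {A,G} (union, +1)
FO@3: {C} ∪ {T} = {C,T} (union, +1)
FOX@3: {C,T} ∩ {C} = {C} (intersection, +0)
FOXY@3: {C} ∪ {G} = {C,G} (union, +1)
FO@4: {A} ∩ {A} = {A} (intersection, +0)
FOX@4: {A} ∪ {T} = {A,T} (union, +1)
FOXY@4: {A,T} ∩ {T} = {T} (intersection, +0)
FO@5: {T} ∪ {A} = {A,T} (union, +1)
FOX@5: {A,T} ∩ {A} = {A} (intersection, +0)
FOXY@5: {A} ∪ {G} = {A,G} (union, +1)
FO@6: {T} ∪ {A} = {A,T} (union, +1)
FOX@6: {A,T} ∪ {G} = {A,G,T} (union, +1)
FOXY@6: {A,G,T} ∩ {A} = {A} (intersection, +0)
FO@7: {G} ∪ {A} = {A,G} (union, +1)
FOX@7: {A,G} ∪ {C} = {A,C,G} (union, +1)
FOXY@7: {A,C,G} ∩ {G} = {G} (intersection, +0)
per-site changes: [3, 2, 2, 2, 1, 2, 2, 2]; total = 16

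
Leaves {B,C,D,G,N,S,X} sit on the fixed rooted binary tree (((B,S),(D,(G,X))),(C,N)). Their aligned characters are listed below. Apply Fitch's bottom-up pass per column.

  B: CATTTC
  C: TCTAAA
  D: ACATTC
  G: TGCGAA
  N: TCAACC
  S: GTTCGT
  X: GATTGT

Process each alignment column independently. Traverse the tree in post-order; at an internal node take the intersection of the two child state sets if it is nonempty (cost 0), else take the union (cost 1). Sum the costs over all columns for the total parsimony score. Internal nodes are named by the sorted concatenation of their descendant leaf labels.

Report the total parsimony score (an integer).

23

BS@0: {C} ∪ {G} = {C,G} (union, +1)
GX@0: {T} ∪ {G} = {G,T} (union, +1)
DGX@0: {A} ∪ {G,T} = {A,G,T} (union, +1)
BDGSX@0: {C,G} ∩ {A,G,T} = {G} (intersection, +0)
CN@0: {T} ∩ {T} = {T} (intersection, +0)
BCDGNSX@0: {G} ∪ {T} = {G,T} (union, +1)
BS@1: {A} ∪ {T} = {A,T} (union, +1)
GX@1: {G} ∪ {A} = {A,G} (union, +1)
DGX@1: {C} ∪ {A,G} = {A,C,G} (union, +1)
BDGSX@1: {A,T} ∩ {A,C,G} = {A} (intersection, +0)
CN@1: {C} ∩ {C} = {C} (intersection, +0)
BCDGNSX@1: {A} ∪ {C} = {A,C} (union, +1)
BS@2: {T} ∩ {T} = {T} (intersection, +0)
GX@2: {C} ∪ {T} = {C,T} (union, +1)
DGX@2: {A} ∪ {C,T} = {A,C,T} (union, +1)
BDGSX@2: {T} ∩ {A,C,T} = {T} (intersection, +0)
CN@2: {T} ∪ {A} = {A,T} (union, +1)
BCDGNSX@2: {T} ∩ {A,T} = {T} (intersection, +0)
BS@3: {T} ∪ {C} = {C,T} (union, +1)
GX@3: {G} ∪ {T} = {G,T} (union, +1)
DGX@3: {T} ∩ {G,T} = {T} (intersection, +0)
BDGSX@3: {C,T} ∩ {T} = {T} (intersection, +0)
CN@3: {A} ∩ {A} = {A} (intersection, +0)
BCDGNSX@3: {T} ∪ {A} = {A,T} (union, +1)
BS@4: {T} ∪ {G} = {G,T} (union, +1)
GX@4: {A} ∪ {G} = {A,G} (union, +1)
DGX@4: {T} ∪ {A,G} = {A,G,T} (union, +1)
BDGSX@4: {G,T} ∩ {A,G,T} = {G,T} (intersection, +0)
CN@4: {A} ∪ {C} = {A,C} (union, +1)
BCDGNSX@4: {G,T} ∪ {A,C} = {A,C,G,T} (union, +1)
BS@5: {C} ∪ {T} = {C,T} (union, +1)
GX@5: {A} ∪ {T} = {A,T} (union, +1)
DGX@5: {C} ∪ {A,T} = {A,C,T} (union, +1)
BDGSX@5: {C,T} ∩ {A,C,T} = {C,T} (intersection, +0)
CN@5: {A} ∪ {C} = {A,C} (union, +1)
BCDGNSX@5: {C,T} ∩ {A,C} = {C} (intersection, +0)
per-site changes: [4, 4, 3, 3, 5, 4]; total = 23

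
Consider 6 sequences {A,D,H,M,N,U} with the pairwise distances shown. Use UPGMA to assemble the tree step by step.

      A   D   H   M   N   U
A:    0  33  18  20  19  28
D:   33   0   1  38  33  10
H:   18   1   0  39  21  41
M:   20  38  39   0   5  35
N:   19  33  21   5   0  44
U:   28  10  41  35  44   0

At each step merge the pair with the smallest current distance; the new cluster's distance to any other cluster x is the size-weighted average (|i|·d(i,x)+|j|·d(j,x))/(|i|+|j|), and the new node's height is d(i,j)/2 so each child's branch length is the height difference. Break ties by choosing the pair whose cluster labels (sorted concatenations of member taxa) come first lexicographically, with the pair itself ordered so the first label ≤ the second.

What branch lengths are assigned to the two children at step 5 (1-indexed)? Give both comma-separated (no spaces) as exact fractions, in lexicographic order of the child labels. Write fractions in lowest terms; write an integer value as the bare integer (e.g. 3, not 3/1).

227/36,119/36

step 1: merge (D,H) at d=1; branch lengths D→1/2, H→1/2; new cluster DH
  updated: d(A,DH)=51/2, d(DH,M)=77/2, d(DH,N)=27, d(DH,U)=51/2
step 2: merge (M,N) at d=5; branch lengths M→5/2, N→5/2; new cluster MN
  updated: d(A,MN)=39/2, d(DH,MN)=131/4, d(MN,U)=79/2
step 3: merge (A,MN) at d=39/2; branch lengths A→39/4, MN→29/4; new cluster AMN
  updated: d(AMN,DH)=91/3, d(AMN,U)=107/3
step 4: merge (DH,U) at d=51/2; branch lengths DH→49/4, U→51/4; new cluster DHU
  updated: d(AMN,DHU)=289/9
step 5: merge (AMN,DHU) at d=289/9; branch lengths AMN→227/36, DHU→119/36; new cluster ADHMNU
final tree: ((A:39/4,(M:5/2,N:5/2):29/4):227/36,((D:1/2,H:1/2):49/4,U:51/4):119/36)
total length: 1037/18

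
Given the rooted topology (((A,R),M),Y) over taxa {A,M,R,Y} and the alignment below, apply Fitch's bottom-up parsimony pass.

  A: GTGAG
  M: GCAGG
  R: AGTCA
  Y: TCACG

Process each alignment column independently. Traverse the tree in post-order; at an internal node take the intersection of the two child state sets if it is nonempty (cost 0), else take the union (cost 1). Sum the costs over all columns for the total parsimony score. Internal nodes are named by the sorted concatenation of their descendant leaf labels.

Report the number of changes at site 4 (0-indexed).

[col 0] AR: children A:{G}, R:{A} ∪→ {A,G}; cost 1
[col 0] AMR: children AR:{A,G}, M:{G} ∩→ {G}; cost 0
[col 0] AMRY: children AMR:{G}, Y:{T} ∪→ {G,T}; cost 1
[col 1] AR: children A:{T}, R:{G} ∪→ {G,T}; cost 1
[col 1] AMR: children AR:{G,T}, M:{C} ∪→ {C,G,T}; cost 1
[col 1] AMRY: children AMR:{C,G,T}, Y:{C} ∩→ {C}; cost 0
[col 2] AR: children A:{G}, R:{T} ∪→ {G,T}; cost 1
[col 2] AMR: children AR:{G,T}, M:{A} ∪→ {A,G,T}; cost 1
[col 2] AMRY: children AMR:{A,G,T}, Y:{A} ∩→ {A}; cost 0
[col 3] AR: children A:{A}, R:{C} ∪→ {A,C}; cost 1
[col 3] AMR: children AR:{A,C}, M:{G} ∪→ {A,C,G}; cost 1
[col 3] AMRY: children AMR:{A,C,G}, Y:{C} ∩→ {C}; cost 0
[col 4] AR: children A:{G}, R:{A} ∪→ {A,G}; cost 1
[col 4] AMR: children AR:{A,G}, M:{G} ∩→ {G}; cost 0
[col 4] AMRY: children AMR:{G}, Y:{G} ∩→ {G}; cost 0
per-site changes: [2, 2, 2, 2, 1]; total = 9

1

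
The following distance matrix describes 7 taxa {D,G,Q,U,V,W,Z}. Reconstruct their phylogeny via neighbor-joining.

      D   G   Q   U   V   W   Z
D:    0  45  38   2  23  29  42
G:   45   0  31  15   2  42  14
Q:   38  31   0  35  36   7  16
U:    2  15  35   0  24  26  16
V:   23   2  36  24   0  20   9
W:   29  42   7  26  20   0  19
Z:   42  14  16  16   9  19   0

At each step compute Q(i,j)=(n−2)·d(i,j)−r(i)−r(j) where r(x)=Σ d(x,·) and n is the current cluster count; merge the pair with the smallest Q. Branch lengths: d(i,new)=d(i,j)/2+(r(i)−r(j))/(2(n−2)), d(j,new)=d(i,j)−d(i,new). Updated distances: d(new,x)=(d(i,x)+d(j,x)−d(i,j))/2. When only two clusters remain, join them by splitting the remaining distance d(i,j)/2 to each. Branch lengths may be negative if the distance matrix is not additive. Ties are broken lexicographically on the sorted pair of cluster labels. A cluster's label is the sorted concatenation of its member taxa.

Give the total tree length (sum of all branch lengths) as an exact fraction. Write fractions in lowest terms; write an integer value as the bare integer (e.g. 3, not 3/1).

iteration 1: select D,U (d=2, Q=-287); attach at lengths (71/10, -51/10); label the merged cluster DU
  updated: d(DU,G)=29, d(DU,Q)=71/2, d(DU,V)=45/2, d(DU,W)=53/2, d(DU,Z)=28
iteration 2: select Q,W (d=7, Q=-212); attach at lengths (39/8, 17/8); label the merged cluster QW
  updated: d(DU,QW)=55/2, d(G,QW)=33, d(QW,V)=49/2, d(QW,Z)=14
iteration 3: select G,V (d=2, Q=-130); attach at lengths (13/3, -7/3); label the merged cluster GV
  updated: d(DU,GV)=99/4, d(GV,QW)=111/4, d(GV,Z)=21/2
iteration 4: select DU,QW (d=55/2, Q=-189/2); attach at lengths (33/2, 11); label the merged cluster DQUW
  updated: d(DQUW,GV)=25/2, d(DQUW,Z)=29/4
iteration 5: select DQUW,GV (d=25/2, Q=-121/4); attach at lengths (37/8, 63/8); label the merged cluster DGQUVW
  updated: d(DGQUVW,Z)=21/8
iteration 6: select DGQUVW,Z (d=21/8); attach at lengths (21/16, 21/16); label the merged cluster DGQUVWZ
final tree: ((((D:71/10,U:-51/10):33/2,(Q:39/8,W:17/8):11):37/8,(G:13/3,V:-7/3):63/8):21/16,Z:21/16)
total length: 429/8

429/8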